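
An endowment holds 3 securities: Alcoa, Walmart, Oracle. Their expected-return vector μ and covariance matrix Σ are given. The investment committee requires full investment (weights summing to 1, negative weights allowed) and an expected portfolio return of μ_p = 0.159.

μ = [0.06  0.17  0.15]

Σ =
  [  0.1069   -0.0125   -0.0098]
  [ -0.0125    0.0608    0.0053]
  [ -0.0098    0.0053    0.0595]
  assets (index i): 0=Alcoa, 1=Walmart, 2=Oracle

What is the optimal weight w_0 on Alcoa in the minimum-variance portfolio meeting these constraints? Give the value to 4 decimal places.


x=Σ⁻¹μ = [1.1150  2.8113  2.4542]
y=Σ⁻¹𝟙 = [13.0066  17.6063  17.3807]
a=μᵀx=0.912964  b=𝟙ᵀx=6.380581  c=𝟙ᵀy=47.993677  D=ac−b²=3.104701
λ₁=(c·0.159−b)/D = (47.993677·0.159−6.380581)/3.104701 = 0.402749
λ₂=(a−b·0.159)/D = (0.912964−6.380581·0.159)/3.104701 = -0.032708
w* = 0.402749·x + -0.032708·y:
  w_0 = 0.402749·1.1150 + -0.032708·13.0066 = 0.0236  (Alcoa)
  w_1 = 0.402749·2.8113 + -0.032708·17.6063 = 0.5564  (Walmart)
  w_2 = 0.402749·2.4542 + -0.032708·17.3807 = 0.4200  (Oracle)
Σw_i=1.0000  μᵀw=0.1590
σ²=wᵀΣw=λ₁·μ_p+λ₂ = 0.402749·0.159 + -0.032708 = 0.031329 ≈ 0.0313

0.0236


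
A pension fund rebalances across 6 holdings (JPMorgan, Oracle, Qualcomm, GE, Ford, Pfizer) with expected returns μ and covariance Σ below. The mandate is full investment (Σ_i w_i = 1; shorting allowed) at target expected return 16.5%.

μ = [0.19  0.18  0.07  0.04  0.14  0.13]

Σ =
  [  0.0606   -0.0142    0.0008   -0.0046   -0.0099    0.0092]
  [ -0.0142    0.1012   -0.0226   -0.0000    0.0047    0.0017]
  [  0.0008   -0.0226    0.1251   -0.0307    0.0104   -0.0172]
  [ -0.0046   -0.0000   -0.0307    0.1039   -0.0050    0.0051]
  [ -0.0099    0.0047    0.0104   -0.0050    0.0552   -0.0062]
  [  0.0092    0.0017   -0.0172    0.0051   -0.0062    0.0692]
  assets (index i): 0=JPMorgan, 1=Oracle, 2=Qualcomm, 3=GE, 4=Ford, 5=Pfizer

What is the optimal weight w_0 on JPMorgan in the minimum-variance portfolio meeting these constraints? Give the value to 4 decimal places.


g=Σ⁻¹μ = [4.0000  2.4338  1.2017  0.9789  3.1100  1.7922]
h=Σ⁻¹𝟙 = [22.0709  15.0113  14.6745  15.1915  21.1564  15.5711]
a=μᵀg=1.989735  b=𝟙ᵀg=13.516520  c=𝟙ᵀh=103.675729  D=ac−b²=23.590937
λ₁=(c·0.165−b)/D = (103.675729·0.165−13.516520)/23.590937 = 0.152176
λ₂=(a−b·0.165)/D = (1.989735−13.516520·0.165)/23.590937 = -0.010194
w* = 0.152176·g + -0.010194·h:
  w_0 = 0.152176·4.0000 + -0.010194·22.0709 = 0.3837  (JPMorgan)
  w_1 = 0.152176·2.4338 + -0.010194·15.0113 = 0.2173  (Oracle)
  w_2 = 0.152176·1.2017 + -0.010194·14.6745 = 0.0333  (Qualcomm)
  w_3 = 0.152176·0.9789 + -0.010194·15.1915 = -0.0059  (GE)
  w_4 = 0.152176·3.1100 + -0.010194·21.1564 = 0.2576  (Ford)
  w_5 = 0.152176·1.7922 + -0.010194·15.5711 = 0.1140  (Pfizer)
Σw_i=1.0000  μᵀw=0.1650
σ²=wᵀΣw=λ₁·μ_p+λ₂ = 0.152176·0.165 + -0.010194 = 0.014915 ≈ 0.0149

0.3837


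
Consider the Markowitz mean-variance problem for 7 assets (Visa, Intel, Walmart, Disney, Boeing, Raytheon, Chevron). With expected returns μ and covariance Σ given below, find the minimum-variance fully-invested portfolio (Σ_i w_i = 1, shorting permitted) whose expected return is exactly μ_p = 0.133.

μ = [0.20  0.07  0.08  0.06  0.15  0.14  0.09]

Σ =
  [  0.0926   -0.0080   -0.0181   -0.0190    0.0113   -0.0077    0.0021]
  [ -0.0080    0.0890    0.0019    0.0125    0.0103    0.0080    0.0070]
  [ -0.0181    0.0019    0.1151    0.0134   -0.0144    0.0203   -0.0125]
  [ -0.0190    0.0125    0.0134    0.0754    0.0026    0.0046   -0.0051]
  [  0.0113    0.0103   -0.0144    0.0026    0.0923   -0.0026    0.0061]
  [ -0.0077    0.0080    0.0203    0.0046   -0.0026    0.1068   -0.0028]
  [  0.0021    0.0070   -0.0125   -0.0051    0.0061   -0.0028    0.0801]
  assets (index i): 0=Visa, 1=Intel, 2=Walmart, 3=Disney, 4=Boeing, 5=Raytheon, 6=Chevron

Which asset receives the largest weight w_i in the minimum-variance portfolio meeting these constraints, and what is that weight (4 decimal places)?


Visa (0.2920)

g=Σ⁻¹μ = [2.5491  0.4701  1.0283  1.1335  1.3465  1.2791  1.1905]
h=Σ⁻¹𝟙 = [15.7348  7.6542  10.5442  14.2252  8.6228  7.8733  13.5727]
a=μᵀg=1.181186  b=𝟙ᵀg=8.997030  c=𝟙ᵀh=78.227179  D=ac−b²=11.454324
λ₁=(c·0.133−b)/D = (78.227179·0.133−8.997030)/11.454324 = 0.122852
λ₂=(a−b·0.133)/D = (1.181186−8.997030·0.133)/11.454324 = -0.001346
w* = 0.122852·g + -0.001346·h:
  w_0 = 0.122852·2.5491 + -0.001346·15.7348 = 0.2920  (Visa)
  w_1 = 0.122852·0.4701 + -0.001346·7.6542 = 0.0474  (Intel)
  w_2 = 0.122852·1.0283 + -0.001346·10.5442 = 0.1121  (Walmart)
  w_3 = 0.122852·1.1335 + -0.001346·14.2252 = 0.1201  (Disney)
  w_4 = 0.122852·1.3465 + -0.001346·8.6228 = 0.1538  (Boeing)
  w_5 = 0.122852·1.2791 + -0.001346·7.8733 = 0.1465  (Raytheon)
  w_6 = 0.122852·1.1905 + -0.001346·13.5727 = 0.1280  (Chevron)
Σw_i=1.0000  μᵀw=0.1330
σ²=wᵀΣw=λ₁·μ_p+λ₂ = 0.122852·0.133 + -0.001346 = 0.014993 ≈ 0.0150


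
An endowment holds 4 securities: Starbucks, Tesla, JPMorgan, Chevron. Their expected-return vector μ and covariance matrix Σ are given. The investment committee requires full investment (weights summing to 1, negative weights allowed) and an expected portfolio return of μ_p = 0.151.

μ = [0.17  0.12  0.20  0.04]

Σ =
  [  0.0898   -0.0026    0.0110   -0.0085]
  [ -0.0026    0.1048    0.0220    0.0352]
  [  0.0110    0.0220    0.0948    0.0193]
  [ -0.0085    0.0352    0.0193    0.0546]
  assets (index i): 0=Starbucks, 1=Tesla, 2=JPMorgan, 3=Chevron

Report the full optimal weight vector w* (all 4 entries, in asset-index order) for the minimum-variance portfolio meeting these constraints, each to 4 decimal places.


0.3765  0.1634  0.3062  0.1540

g=Σ⁻¹μ = [1.6863  0.8848  1.7480  -0.1932]
h=Σ⁻¹𝟙 = [12.1541  3.3128  5.0541  16.2849]
a=μᵀg=0.734728  b=𝟙ᵀg=4.125945  c=𝟙ᵀh=36.805896  D=ac−b²=10.018879
λ₁=(c·0.151−b)/D = (36.805896·0.151−4.125945)/10.018879 = 0.142905
λ₂=(a−b·0.151)/D = (0.734728−4.125945·0.151)/10.018879 = 0.011150
w* = 0.142905·g + 0.011150·h:
  w_0 = 0.142905·1.6863 + 0.011150·12.1541 = 0.3765  (Starbucks)
  w_1 = 0.142905·0.8848 + 0.011150·3.3128 = 0.1634  (Tesla)
  w_2 = 0.142905·1.7480 + 0.011150·5.0541 = 0.3062  (JPMorgan)
  w_3 = 0.142905·-0.1932 + 0.011150·16.2849 = 0.1540  (Chevron)
Σw_i=1.0000  μᵀw=0.1510
σ²=wᵀΣw=λ₁·μ_p+λ₂ = 0.142905·0.151 + 0.011150 = 0.032729 ≈ 0.0327


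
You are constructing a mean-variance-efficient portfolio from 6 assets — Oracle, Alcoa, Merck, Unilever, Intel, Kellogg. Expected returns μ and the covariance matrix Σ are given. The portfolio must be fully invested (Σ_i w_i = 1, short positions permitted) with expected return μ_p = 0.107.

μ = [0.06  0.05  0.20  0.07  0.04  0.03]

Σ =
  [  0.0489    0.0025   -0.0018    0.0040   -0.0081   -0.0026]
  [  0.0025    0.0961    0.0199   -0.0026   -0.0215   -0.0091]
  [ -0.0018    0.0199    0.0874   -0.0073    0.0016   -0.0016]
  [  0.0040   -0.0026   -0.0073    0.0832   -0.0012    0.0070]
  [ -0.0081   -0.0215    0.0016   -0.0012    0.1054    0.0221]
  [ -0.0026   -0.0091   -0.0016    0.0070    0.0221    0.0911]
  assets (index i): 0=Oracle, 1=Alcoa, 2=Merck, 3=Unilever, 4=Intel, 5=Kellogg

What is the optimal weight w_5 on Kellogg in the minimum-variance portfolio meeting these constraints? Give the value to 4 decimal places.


x=Σ⁻¹μ = [1.3115  0.1438  2.3606  0.9758  0.4341  0.2423]
y=Σ⁻¹𝟙 = [21.6895  11.5006  10.1980  11.6205  11.5424  9.2309]
a=μᵀx=0.650935  b=𝟙ᵀx=5.468071  c=𝟙ᵀy=75.782022  D=ac−b²=19.429397
λ₁=(c·0.107−b)/D = (75.782022·0.107−5.468071)/19.429397 = 0.135908
λ₂=(a−b·0.107)/D = (0.650935−5.468071·0.107)/19.429397 = 0.003389
w* = 0.135908·x + 0.003389·y:
  w_0 = 0.135908·1.3115 + 0.003389·21.6895 = 0.2518  (Oracle)
  w_1 = 0.135908·0.1438 + 0.003389·11.5006 = 0.0585  (Alcoa)
  w_2 = 0.135908·2.3606 + 0.003389·10.1980 = 0.3554  (Merck)
  w_3 = 0.135908·0.9758 + 0.003389·11.6205 = 0.1720  (Unilever)
  w_4 = 0.135908·0.4341 + 0.003389·11.5424 = 0.0981  (Intel)
  w_5 = 0.135908·0.2423 + 0.003389·9.2309 = 0.0642  (Kellogg)
Σw_i=1.0000  μᵀw=0.1070
σ²=wᵀΣw=λ₁·μ_p+λ₂ = 0.135908·0.107 + 0.003389 = 0.017931 ≈ 0.0179

0.0642


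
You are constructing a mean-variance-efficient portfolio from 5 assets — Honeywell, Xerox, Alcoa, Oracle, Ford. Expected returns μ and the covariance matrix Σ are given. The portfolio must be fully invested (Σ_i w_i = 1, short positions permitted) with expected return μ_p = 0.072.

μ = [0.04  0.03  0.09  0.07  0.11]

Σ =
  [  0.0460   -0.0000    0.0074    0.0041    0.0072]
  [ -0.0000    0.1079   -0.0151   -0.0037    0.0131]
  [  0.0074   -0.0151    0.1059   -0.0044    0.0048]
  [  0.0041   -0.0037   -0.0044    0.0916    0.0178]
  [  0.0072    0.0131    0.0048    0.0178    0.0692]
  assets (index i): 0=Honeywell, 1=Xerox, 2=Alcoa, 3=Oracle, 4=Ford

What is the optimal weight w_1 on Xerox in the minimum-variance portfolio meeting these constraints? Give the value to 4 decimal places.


0.1302

x=Σ⁻¹μ = [0.4875  0.2534  0.8157  0.5401  1.2954]
y=Σ⁻¹𝟙 = [18.1569  10.0289  9.6570  9.5065  7.5480]
a=μᵀx=0.280809  b=𝟙ᵀx=3.392008  c=𝟙ᵀy=54.897274  D=ac−b²=3.909940
λ₁=(c·0.072−b)/D = (54.897274·0.072−3.392008)/3.909940 = 0.143377
λ₂=(a−b·0.072)/D = (0.280809−3.392008·0.072)/3.909940 = 0.009357
w* = 0.143377·x + 0.009357·y:
  w_0 = 0.143377·0.4875 + 0.009357·18.1569 = 0.2398  (Honeywell)
  w_1 = 0.143377·0.2534 + 0.009357·10.0289 = 0.1302  (Xerox)
  w_2 = 0.143377·0.8157 + 0.009357·9.6570 = 0.2073  (Alcoa)
  w_3 = 0.143377·0.5401 + 0.009357·9.5065 = 0.1664  (Oracle)
  w_4 = 0.143377·1.2954 + 0.009357·7.5480 = 0.2564  (Ford)
Σw_i=1.0000  μᵀw=0.0720
σ²=wᵀΣw=λ₁·μ_p+λ₂ = 0.143377·0.072 + 0.009357 = 0.019680 ≈ 0.0197


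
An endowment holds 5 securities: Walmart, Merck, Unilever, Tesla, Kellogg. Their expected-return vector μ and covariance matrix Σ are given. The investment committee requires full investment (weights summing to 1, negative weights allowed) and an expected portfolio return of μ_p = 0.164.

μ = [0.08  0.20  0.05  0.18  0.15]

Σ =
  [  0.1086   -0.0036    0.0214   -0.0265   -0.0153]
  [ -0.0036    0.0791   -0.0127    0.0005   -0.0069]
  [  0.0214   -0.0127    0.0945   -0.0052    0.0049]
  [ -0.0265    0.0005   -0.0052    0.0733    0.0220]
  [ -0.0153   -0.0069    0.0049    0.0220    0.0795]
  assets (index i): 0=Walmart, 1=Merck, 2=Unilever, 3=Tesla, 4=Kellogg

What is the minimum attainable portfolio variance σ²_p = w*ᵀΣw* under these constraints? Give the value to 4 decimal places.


0.0193

u=Σ⁻¹μ = [1.5691  2.8289  0.6057  2.5380  1.6946]
v=Σ⁻¹𝟙 = [13.1875  15.7539  9.9679  15.5373  11.5699]
a=μᵀu=1.432628  b=𝟙ᵀu=9.236368  c=𝟙ᵀv=66.016432  D=ac−b²=9.266524
λ₁=(c·0.164−b)/D = (66.016432·0.164−9.236368)/9.266524 = 0.171621
λ₂=(a−b·0.164)/D = (1.432628−9.236368·0.164)/9.266524 = -0.008864
w* = 0.171621·u + -0.008864·v:
  w_0 = 0.171621·1.5691 + -0.008864·13.1875 = 0.1524  (Walmart)
  w_1 = 0.171621·2.8289 + -0.008864·15.7539 = 0.3459  (Merck)
  w_2 = 0.171621·0.6057 + -0.008864·9.9679 = 0.0156  (Unilever)
  w_3 = 0.171621·2.5380 + -0.008864·15.5373 = 0.2979  (Tesla)
  w_4 = 0.171621·1.6946 + -0.008864·11.5699 = 0.1883  (Kellogg)
Σw_i=1.0000  μᵀw=0.1640
σ²=wᵀΣw=λ₁·μ_p+λ₂ = 0.171621·0.164 + -0.008864 = 0.019282 ≈ 0.0193


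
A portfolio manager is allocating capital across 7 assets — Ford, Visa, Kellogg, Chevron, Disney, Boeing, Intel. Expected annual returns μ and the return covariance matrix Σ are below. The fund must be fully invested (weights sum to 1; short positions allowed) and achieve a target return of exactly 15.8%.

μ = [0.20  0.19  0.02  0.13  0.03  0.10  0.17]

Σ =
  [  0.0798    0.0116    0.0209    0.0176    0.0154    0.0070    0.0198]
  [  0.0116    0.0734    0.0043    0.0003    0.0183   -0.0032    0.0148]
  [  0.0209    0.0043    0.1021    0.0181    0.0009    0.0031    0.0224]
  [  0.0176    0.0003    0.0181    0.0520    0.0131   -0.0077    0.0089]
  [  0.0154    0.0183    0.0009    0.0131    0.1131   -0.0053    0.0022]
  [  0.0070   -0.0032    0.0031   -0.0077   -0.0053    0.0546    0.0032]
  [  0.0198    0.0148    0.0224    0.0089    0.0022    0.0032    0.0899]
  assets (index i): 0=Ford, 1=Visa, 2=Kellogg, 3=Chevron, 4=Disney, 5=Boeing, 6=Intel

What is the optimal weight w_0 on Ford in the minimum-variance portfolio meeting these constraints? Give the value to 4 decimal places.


0.1275

u=Σ⁻¹μ = [1.4927  2.4044  -0.9652  2.5748  -0.5412  2.0825  1.0911]
v=Σ⁻¹𝟙 = [1.5909  11.5752  3.9278  18.1406  5.5194  21.3559  5.1977]
a=μᵀu=1.448304  b=𝟙ᵀu=8.139083  c=𝟙ᵀv=67.307537  D=ac−b²=31.237120
λ₁=(c·0.158−b)/D = (67.307537·0.158−8.139083)/31.237120 = 0.079889
λ₂=(a−b·0.158)/D = (1.448304−8.139083·0.158)/31.237120 = 0.005197
w* = 0.079889·u + 0.005197·v:
  w_0 = 0.079889·1.4927 + 0.005197·1.5909 = 0.1275  (Ford)
  w_1 = 0.079889·2.4044 + 0.005197·11.5752 = 0.2522  (Visa)
  w_2 = 0.079889·-0.9652 + 0.005197·3.9278 = -0.0567  (Kellogg)
  w_3 = 0.079889·2.5748 + 0.005197·18.1406 = 0.3000  (Chevron)
  w_4 = 0.079889·-0.5412 + 0.005197·5.5194 = -0.0146  (Disney)
  w_5 = 0.079889·2.0825 + 0.005197·21.3559 = 0.2773  (Boeing)
  w_6 = 0.079889·1.0911 + 0.005197·5.1977 = 0.1142  (Intel)
Σw_i=1.0000  μᵀw=0.1580
σ²=wᵀΣw=λ₁·μ_p+λ₂ = 0.079889·0.158 + 0.005197 = 0.017819 ≈ 0.0178


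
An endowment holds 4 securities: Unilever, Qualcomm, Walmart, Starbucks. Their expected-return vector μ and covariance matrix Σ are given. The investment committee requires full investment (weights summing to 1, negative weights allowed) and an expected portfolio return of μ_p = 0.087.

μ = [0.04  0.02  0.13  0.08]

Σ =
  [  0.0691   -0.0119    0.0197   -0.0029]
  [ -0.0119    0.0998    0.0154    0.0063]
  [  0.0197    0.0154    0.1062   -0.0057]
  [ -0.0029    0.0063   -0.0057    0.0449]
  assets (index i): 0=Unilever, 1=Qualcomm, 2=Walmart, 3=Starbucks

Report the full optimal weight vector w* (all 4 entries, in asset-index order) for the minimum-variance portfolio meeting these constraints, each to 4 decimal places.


p=Σ⁻¹μ = [0.2780  -0.0905  1.2918  1.9764]
q=Σ⁻¹𝟙 = [15.2058  9.4009  6.4536  22.7540]
a=μᵀp=0.335345  b=𝟙ᵀp=3.455539  c=𝟙ᵀq=53.814373  D=ac−b²=6.105659
λ₁=(c·0.087−b)/D = (53.814373·0.087−3.455539)/6.105659 = 0.200848
λ₂=(a−b·0.087)/D = (0.335345−3.455539·0.087)/6.105659 = 0.005685
w* = 0.200848·p + 0.005685·q:
  w_0 = 0.200848·0.2780 + 0.005685·15.2058 = 0.1423  (Unilever)
  w_1 = 0.200848·-0.0905 + 0.005685·9.4009 = 0.0353  (Qualcomm)
  w_2 = 0.200848·1.2918 + 0.005685·6.4536 = 0.2961  (Walmart)
  w_3 = 0.200848·1.9764 + 0.005685·22.7540 = 0.5263  (Starbucks)
Σw_i=1.0000  μᵀw=0.0870
σ²=wᵀΣw=λ₁·μ_p+λ₂ = 0.200848·0.087 + 0.005685 = 0.023159 ≈ 0.0232

0.1423  0.0353  0.2961  0.5263


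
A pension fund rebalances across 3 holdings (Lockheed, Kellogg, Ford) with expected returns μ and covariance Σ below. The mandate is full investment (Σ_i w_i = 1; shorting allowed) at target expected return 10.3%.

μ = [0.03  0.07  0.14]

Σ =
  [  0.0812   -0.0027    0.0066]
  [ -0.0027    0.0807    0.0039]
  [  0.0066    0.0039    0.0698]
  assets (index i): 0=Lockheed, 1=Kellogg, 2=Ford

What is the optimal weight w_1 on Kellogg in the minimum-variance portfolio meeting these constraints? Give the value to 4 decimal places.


0.2858

x=Σ⁻¹μ = [0.2378  0.7816  1.9396]
y=Σ⁻¹𝟙 = [11.7009  12.1770  12.5399]
a=μᵀx=0.333388  b=𝟙ᵀx=2.959003  c=𝟙ᵀy=36.417837  D=ac−b²=3.385583
λ₁=(c·0.103−b)/D = (36.417837·0.103−2.959003)/3.385583 = 0.233943
λ₂=(a−b·0.103)/D = (0.333388−2.959003·0.103)/3.385583 = 0.008451
w* = 0.233943·x + 0.008451·y:
  w_0 = 0.233943·0.2378 + 0.008451·11.7009 = 0.1545  (Lockheed)
  w_1 = 0.233943·0.7816 + 0.008451·12.1770 = 0.2858  (Kellogg)
  w_2 = 0.233943·1.9396 + 0.008451·12.5399 = 0.5597  (Ford)
Σw_i=1.0000  μᵀw=0.1030
σ²=wᵀΣw=λ₁·μ_p+λ₂ = 0.233943·0.103 + 0.008451 = 0.032547 ≈ 0.0325


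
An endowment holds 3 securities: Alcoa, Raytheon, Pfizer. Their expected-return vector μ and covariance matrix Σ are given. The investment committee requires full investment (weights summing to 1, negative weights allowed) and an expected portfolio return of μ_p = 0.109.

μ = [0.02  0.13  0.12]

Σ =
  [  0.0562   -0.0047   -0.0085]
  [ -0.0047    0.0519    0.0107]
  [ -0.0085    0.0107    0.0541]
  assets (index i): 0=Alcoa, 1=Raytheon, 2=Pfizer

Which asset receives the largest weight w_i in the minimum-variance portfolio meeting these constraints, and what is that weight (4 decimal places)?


p=Σ⁻¹μ = [0.8284  2.1848  1.9162]
q=Σ⁻¹𝟙 = [22.0507  17.4512  18.4973]
a=μᵀp=0.530529  b=𝟙ᵀp=4.929343  c=𝟙ᵀq=57.999147  D=ac−b²=6.471834
λ₁=(c·0.109−b)/D = (57.999147·0.109−4.929343)/6.471834 = 0.215173
λ₂=(a−b·0.109)/D = (0.530529−4.929343·0.109)/6.471834 = -0.001046
w* = 0.215173·p + -0.001046·q:
  w_0 = 0.215173·0.8284 + -0.001046·22.0507 = 0.1552  (Alcoa)
  w_1 = 0.215173·2.1848 + -0.001046·17.4512 = 0.4519  (Raytheon)
  w_2 = 0.215173·1.9162 + -0.001046·18.4973 = 0.3930  (Pfizer)
Σw_i=1.0000  μᵀw=0.1090
σ²=wᵀΣw=λ₁·μ_p+λ₂ = 0.215173·0.109 + -0.001046 = 0.022408 ≈ 0.0224

Raytheon (0.4519)


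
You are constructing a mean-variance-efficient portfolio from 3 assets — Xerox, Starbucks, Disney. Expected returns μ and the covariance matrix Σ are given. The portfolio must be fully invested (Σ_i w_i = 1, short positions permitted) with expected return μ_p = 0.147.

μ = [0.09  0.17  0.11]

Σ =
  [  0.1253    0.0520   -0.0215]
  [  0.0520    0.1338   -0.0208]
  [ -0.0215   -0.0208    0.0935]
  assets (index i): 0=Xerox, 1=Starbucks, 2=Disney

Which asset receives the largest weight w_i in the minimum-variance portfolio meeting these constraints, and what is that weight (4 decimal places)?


x=Σ⁻¹μ = [0.4288  1.3488  1.5751]
y=Σ⁻¹𝟙 = [7.5957  6.6873  13.9294]
a=μᵀx=0.441145  b=𝟙ᵀx=3.352688  c=𝟙ᵀy=28.212435  D=ac−b²=1.205268
λ₁=(c·0.147−b)/D = (28.212435·0.147−3.352688)/1.205268 = 0.659222
λ₂=(a−b·0.147)/D = (0.441145−3.352688·0.147)/1.205268 = -0.042895
w* = 0.659222·x + -0.042895·y:
  w_0 = 0.659222·0.4288 + -0.042895·7.5957 = -0.0431  (Xerox)
  w_1 = 0.659222·1.3488 + -0.042895·6.6873 = 0.6023  (Starbucks)
  w_2 = 0.659222·1.5751 + -0.042895·13.9294 = 0.4409  (Disney)
Σw_i=1.0000  μᵀw=0.1470
σ²=wᵀΣw=λ₁·μ_p+λ₂ = 0.659222·0.147 + -0.042895 = 0.054011 ≈ 0.0540

Starbucks (0.6023)


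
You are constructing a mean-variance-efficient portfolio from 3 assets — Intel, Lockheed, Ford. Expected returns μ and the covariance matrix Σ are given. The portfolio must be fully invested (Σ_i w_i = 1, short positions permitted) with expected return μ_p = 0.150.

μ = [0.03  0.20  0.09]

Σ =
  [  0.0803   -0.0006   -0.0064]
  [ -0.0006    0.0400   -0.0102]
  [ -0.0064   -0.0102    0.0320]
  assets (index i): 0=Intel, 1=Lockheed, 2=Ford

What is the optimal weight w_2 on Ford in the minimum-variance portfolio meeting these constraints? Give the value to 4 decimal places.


g=Σ⁻¹μ = [0.8173  6.2817  4.9783]
h=Σ⁻¹𝟙 = [16.4244  37.0655  46.3495]
a=μᵀg=1.728906  b=𝟙ᵀg=12.077283  c=𝟙ᵀh=99.839342  D=ac−b²=26.752043
λ₁=(c·0.150−b)/D = (99.839342·0.150−12.077283)/26.752043 = 0.108351
λ₂=(a−b·0.150)/D = (1.728906−12.077283·0.150)/26.752043 = -0.003091
w* = 0.108351·g + -0.003091·h:
  w_0 = 0.108351·0.8173 + -0.003091·16.4244 = 0.0378  (Intel)
  w_1 = 0.108351·6.2817 + -0.003091·37.0655 = 0.5661  (Lockheed)
  w_2 = 0.108351·4.9783 + -0.003091·46.3495 = 0.3961  (Ford)
Σw_i=1.0000  μᵀw=0.1500
σ²=wᵀΣw=λ₁·μ_p+λ₂ = 0.108351·0.150 + -0.003091 = 0.013162 ≈ 0.0132

0.3961


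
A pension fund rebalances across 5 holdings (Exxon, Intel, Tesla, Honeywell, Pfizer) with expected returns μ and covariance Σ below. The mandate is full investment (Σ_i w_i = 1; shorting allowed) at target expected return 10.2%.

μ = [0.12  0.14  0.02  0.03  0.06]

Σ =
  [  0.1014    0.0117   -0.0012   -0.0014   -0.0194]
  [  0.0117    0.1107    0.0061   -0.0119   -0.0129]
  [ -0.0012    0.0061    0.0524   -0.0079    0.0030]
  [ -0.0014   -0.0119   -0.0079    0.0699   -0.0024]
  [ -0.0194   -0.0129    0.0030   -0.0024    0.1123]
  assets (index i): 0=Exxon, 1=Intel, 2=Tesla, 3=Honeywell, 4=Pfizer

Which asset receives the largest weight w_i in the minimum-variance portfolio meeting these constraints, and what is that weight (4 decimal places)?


Intel (0.3420)

g=Σ⁻¹μ = [1.2197  1.3032  0.3182  0.7424  0.9020]
h=Σ⁻¹𝟙 = [11.4752  10.1267  20.3456  18.9684  11.9122]
a=μᵀg=0.411560  b=𝟙ᵀg=4.485456  c=𝟙ᵀh=72.828138  D=ac−b²=9.853862
λ₁=(c·0.102−b)/D = (72.828138·0.102−4.485456)/9.853862 = 0.298666
λ₂=(a−b·0.102)/D = (0.411560−4.485456·0.102)/9.853862 = -0.004664
w* = 0.298666·g + -0.004664·h:
  w_0 = 0.298666·1.2197 + -0.004664·11.4752 = 0.3108  (Exxon)
  w_1 = 0.298666·1.3032 + -0.004664·10.1267 = 0.3420  (Intel)
  w_2 = 0.298666·0.3182 + -0.004664·20.3456 = 0.0001  (Tesla)
  w_3 = 0.298666·0.7424 + -0.004664·18.9684 = 0.1333  (Honeywell)
  w_4 = 0.298666·0.9020 + -0.004664·11.9122 = 0.2139  (Pfizer)
Σw_i=1.0000  μᵀw=0.1020
σ²=wᵀΣw=λ₁·μ_p+λ₂ = 0.298666·0.102 + -0.004664 = 0.025800 ≈ 0.0258


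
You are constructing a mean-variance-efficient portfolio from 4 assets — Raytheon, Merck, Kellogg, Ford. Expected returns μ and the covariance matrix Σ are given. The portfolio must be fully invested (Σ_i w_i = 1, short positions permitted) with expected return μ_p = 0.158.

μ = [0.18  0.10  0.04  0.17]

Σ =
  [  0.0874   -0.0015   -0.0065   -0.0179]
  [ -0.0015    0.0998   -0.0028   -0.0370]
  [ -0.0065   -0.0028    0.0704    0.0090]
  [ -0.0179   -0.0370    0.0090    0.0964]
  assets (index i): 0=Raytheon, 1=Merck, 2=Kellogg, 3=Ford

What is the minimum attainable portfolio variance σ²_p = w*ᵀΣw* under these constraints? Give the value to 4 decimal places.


0.0204

g=Σ⁻¹μ = [2.7648  2.1969  0.5181  3.0717]
h=Σ⁻¹𝟙 = [16.6691  17.6891  14.0247  18.9487]
a=μᵀg=1.260278  b=𝟙ᵀg=8.551601  c=𝟙ᵀh=67.331544  D=ac−b²=11.726596
λ₁=(c·0.158−b)/D = (67.331544·0.158−8.551601)/11.726596 = 0.177953
λ₂=(a−b·0.158)/D = (1.260278−8.551601·0.158)/11.726596 = -0.007749
w* = 0.177953·g + -0.007749·h:
  w_0 = 0.177953·2.7648 + -0.007749·16.6691 = 0.3628  (Raytheon)
  w_1 = 0.177953·2.1969 + -0.007749·17.6891 = 0.2539  (Merck)
  w_2 = 0.177953·0.5181 + -0.007749·14.0247 = -0.0165  (Kellogg)
  w_3 = 0.177953·3.0717 + -0.007749·18.9487 = 0.3998  (Ford)
Σw_i=1.0000  μᵀw=0.1580
σ²=wᵀΣw=λ₁·μ_p+λ₂ = 0.177953·0.158 + -0.007749 = 0.020367 ≈ 0.0204


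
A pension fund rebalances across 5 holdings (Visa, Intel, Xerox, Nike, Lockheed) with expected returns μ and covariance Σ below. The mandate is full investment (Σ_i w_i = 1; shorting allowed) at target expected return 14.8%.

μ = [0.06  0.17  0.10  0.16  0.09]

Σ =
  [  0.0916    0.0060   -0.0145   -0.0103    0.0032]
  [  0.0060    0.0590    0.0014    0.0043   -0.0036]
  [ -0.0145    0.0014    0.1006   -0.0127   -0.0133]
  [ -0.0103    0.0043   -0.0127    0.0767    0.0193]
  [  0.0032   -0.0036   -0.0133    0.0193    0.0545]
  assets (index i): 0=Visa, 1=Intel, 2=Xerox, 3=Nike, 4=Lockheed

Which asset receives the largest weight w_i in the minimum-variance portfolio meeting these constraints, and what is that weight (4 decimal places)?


u=Σ⁻¹μ = [0.8856  2.7033  1.5221  1.9372  1.4634]
v=Σ⁻¹𝟙 = [13.0638  15.4924  15.5147  11.9205  18.1697]
a=μᵀu=1.106561  b=𝟙ᵀu=8.511560  c=𝟙ᵀv=74.161150  D=ac−b²=9.617216
λ₁=(c·0.148−b)/D = (74.161150·0.148−8.511560)/9.617216 = 0.256237
λ₂=(a−b·0.148)/D = (1.106561−8.511560·0.148)/9.617216 = -0.015925
w* = 0.256237·u + -0.015925·v:
  w_0 = 0.256237·0.8856 + -0.015925·13.0638 = 0.0189  (Visa)
  w_1 = 0.256237·2.7033 + -0.015925·15.4924 = 0.4460  (Intel)
  w_2 = 0.256237·1.5221 + -0.015925·15.5147 = 0.1430  (Xerox)
  w_3 = 0.256237·1.9372 + -0.015925·11.9205 = 0.3066  (Nike)
  w_4 = 0.256237·1.4634 + -0.015925·18.1697 = 0.0856  (Lockheed)
Σw_i=1.0000  μᵀw=0.1480
σ²=wᵀΣw=λ₁·μ_p+λ₂ = 0.256237·0.148 + -0.015925 = 0.021999 ≈ 0.0220

Intel (0.4460)


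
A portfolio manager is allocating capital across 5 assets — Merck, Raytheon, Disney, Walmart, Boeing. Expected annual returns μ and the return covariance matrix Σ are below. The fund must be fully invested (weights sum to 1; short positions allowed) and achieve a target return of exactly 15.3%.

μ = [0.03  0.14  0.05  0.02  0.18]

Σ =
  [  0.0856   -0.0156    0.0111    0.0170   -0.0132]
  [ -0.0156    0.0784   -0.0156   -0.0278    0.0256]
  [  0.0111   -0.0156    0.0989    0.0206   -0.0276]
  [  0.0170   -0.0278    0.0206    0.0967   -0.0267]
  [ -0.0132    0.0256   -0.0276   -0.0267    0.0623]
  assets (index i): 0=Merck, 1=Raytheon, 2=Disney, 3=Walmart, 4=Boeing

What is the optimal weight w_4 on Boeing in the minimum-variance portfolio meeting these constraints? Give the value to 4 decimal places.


g=Σ⁻¹μ = [0.7519  1.4673  1.4036  1.1846  3.5751]
h=Σ⁻¹𝟙 = [13.3534  15.7191  14.9378  16.5453  26.1300]
a=μᵀg=0.965369  b=𝟙ᵀg=8.382477  c=𝟙ᵀh=86.685689  D=ac−b²=13.417754
λ₁=(c·0.153−b)/D = (86.685689·0.153−8.382477)/13.417754 = 0.363730
λ₂=(a−b·0.153)/D = (0.965369−8.382477·0.153)/13.417754 = -0.023637
w* = 0.363730·g + -0.023637·h:
  w_0 = 0.363730·0.7519 + -0.023637·13.3534 = -0.0421  (Merck)
  w_1 = 0.363730·1.4673 + -0.023637·15.7191 = 0.1621  (Raytheon)
  w_2 = 0.363730·1.4036 + -0.023637·14.9378 = 0.1574  (Disney)
  w_3 = 0.363730·1.1846 + -0.023637·16.5453 = 0.0398  (Walmart)
  w_4 = 0.363730·3.5751 + -0.023637·26.1300 = 0.6828  (Boeing)
Σw_i=1.0000  μᵀw=0.1530
σ²=wᵀΣw=λ₁·μ_p+λ₂ = 0.363730·0.153 + -0.023637 = 0.032014 ≈ 0.0320

0.6828


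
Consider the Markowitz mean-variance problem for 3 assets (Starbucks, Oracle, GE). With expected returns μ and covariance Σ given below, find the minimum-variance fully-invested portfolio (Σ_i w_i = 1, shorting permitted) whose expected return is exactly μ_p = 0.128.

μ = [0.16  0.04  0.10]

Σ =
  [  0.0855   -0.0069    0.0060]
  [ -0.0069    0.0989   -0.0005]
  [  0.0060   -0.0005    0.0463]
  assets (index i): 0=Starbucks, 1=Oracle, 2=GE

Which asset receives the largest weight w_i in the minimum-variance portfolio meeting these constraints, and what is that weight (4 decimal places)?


Starbucks (0.5127)

p=Σ⁻¹μ = [1.7790  0.5383  1.9351]
q=Σ⁻¹𝟙 = [11.1605  10.9923  20.2707]
a=μᵀp=0.499683  b=𝟙ᵀp=4.252444  c=𝟙ᵀq=42.423541  D=ac−b²=3.115051
λ₁=(c·0.128−b)/D = (42.423541·0.128−4.252444)/3.115051 = 0.378090
λ₂=(a−b·0.128)/D = (0.499683−4.252444·0.128)/3.115051 = -0.014327
w* = 0.378090·p + -0.014327·q:
  w_0 = 0.378090·1.7790 + -0.014327·11.1605 = 0.5127  (Starbucks)
  w_1 = 0.378090·0.5383 + -0.014327·10.9923 = 0.0461  (Oracle)
  w_2 = 0.378090·1.9351 + -0.014327·20.2707 = 0.4412  (GE)
Σw_i=1.0000  μᵀw=0.1280
σ²=wᵀΣw=λ₁·μ_p+λ₂ = 0.378090·0.128 + -0.014327 = 0.034068 ≈ 0.0341


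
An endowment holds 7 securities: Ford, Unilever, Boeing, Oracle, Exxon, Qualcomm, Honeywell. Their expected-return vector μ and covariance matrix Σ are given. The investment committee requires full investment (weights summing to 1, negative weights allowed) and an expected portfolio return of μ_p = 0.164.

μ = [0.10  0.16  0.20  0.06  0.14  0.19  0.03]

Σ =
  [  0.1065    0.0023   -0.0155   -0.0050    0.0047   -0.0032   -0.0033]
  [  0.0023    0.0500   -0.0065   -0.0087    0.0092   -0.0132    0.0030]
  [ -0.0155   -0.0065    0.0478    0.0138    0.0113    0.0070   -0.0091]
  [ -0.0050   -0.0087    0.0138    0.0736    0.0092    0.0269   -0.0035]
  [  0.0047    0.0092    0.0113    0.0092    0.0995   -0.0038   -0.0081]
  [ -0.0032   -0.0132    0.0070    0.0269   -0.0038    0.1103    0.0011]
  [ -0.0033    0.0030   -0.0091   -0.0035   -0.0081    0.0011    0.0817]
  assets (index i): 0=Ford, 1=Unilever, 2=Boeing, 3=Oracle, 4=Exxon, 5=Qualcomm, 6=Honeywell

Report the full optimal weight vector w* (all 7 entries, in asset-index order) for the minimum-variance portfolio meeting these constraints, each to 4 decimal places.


u=Σ⁻¹μ = [1.6420  4.1163  5.1052  -0.3110  0.5455  2.0249  0.8645]
v=Σ⁻¹𝟙 = [13.6965  24.8959  26.5986  9.5318  4.7925  8.4397  15.6114]
a=μᵀu=2.312229  b=𝟙ᵀu=13.987443  c=𝟙ᵀv=103.566319  D=ac−b²=43.820465
λ₁=(c·0.164−b)/D = (103.566319·0.164−13.987443)/43.820465 = 0.068403
λ₂=(a−b·0.164)/D = (2.312229−13.987443·0.164)/43.820465 = 0.000417
w* = 0.068403·u + 0.000417·v:
  w_0 = 0.068403·1.6420 + 0.000417·13.6965 = 0.1180  (Ford)
  w_1 = 0.068403·4.1163 + 0.000417·24.8959 = 0.2920  (Unilever)
  w_2 = 0.068403·5.1052 + 0.000417·26.5986 = 0.3603  (Boeing)
  w_3 = 0.068403·-0.3110 + 0.000417·9.5318 = -0.0173  (Oracle)
  w_4 = 0.068403·0.5455 + 0.000417·4.7925 = 0.0393  (Exxon)
  w_5 = 0.068403·2.0249 + 0.000417·8.4397 = 0.1420  (Qualcomm)
  w_6 = 0.068403·0.8645 + 0.000417·15.6114 = 0.0656  (Honeywell)
Σw_i=1.0000  μᵀw=0.1640
σ²=wᵀΣw=λ₁·μ_p+λ₂ = 0.068403·0.164 + 0.000417 = 0.011635 ≈ 0.0116

0.1180  0.2920  0.3603  -0.0173  0.0393  0.1420  0.0656


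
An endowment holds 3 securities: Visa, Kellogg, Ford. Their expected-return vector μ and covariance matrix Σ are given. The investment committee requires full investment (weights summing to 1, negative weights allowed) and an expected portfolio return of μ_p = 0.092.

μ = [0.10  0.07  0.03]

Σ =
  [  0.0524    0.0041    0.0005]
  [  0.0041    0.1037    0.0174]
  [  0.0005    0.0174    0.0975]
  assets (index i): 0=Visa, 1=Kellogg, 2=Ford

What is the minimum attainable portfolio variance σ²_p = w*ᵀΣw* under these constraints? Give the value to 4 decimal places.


g=Σ⁻¹μ = [1.8620  0.5684  0.1967]
h=Σ⁻¹𝟙 = [18.4181  7.4325  8.8355]
a=μᵀg=0.231894  b=𝟙ᵀg=2.627151  c=𝟙ᵀh=34.686131  D=ac−b²=1.141574
λ₁=(c·0.092−b)/D = (34.686131·0.092−2.627151)/1.141574 = 0.494031
λ₂=(a−b·0.092)/D = (0.231894−2.627151·0.092)/1.141574 = -0.008588
w* = 0.494031·g + -0.008588·h:
  w_0 = 0.494031·1.8620 + -0.008588·18.4181 = 0.7617  (Visa)
  w_1 = 0.494031·0.5684 + -0.008588·7.4325 = 0.2170  (Kellogg)
  w_2 = 0.494031·0.1967 + -0.008588·8.8355 = 0.0213  (Ford)
Σw_i=1.0000  μᵀw=0.0920
σ²=wᵀΣw=λ₁·μ_p+λ₂ = 0.494031·0.092 + -0.008588 = 0.036863 ≈ 0.0369

0.0369


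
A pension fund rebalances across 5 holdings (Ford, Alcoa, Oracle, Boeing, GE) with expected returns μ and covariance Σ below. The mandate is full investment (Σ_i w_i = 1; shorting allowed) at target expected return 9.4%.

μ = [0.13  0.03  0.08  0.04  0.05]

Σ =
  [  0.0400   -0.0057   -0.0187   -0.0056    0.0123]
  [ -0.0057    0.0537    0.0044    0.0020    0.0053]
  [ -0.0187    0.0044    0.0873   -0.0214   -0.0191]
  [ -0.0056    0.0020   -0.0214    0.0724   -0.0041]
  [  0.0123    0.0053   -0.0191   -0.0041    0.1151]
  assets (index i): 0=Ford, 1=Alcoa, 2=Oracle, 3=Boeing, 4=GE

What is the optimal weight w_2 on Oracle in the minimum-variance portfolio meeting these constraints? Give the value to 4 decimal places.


0.2447

g=Σ⁻¹μ = [4.5571  0.7579  2.3217  1.5904  0.3544]
h=Σ⁻¹𝟙 = [41.3210  18.9520  27.4380  25.0958  8.8468]
a=μᵀg=0.882229  b=𝟙ᵀg=9.581497  c=𝟙ᵀh=121.653585  D=ac−b²=15.521279
λ₁=(c·0.094−b)/D = (121.653585·0.094−9.581497)/15.521279 = 0.119445
λ₂=(a−b·0.094)/D = (0.882229−9.581497·0.094)/15.521279 = -0.001187
w* = 0.119445·g + -0.001187·h:
  w_0 = 0.119445·4.5571 + -0.001187·41.3210 = 0.4953  (Ford)
  w_1 = 0.119445·0.7579 + -0.001187·18.9520 = 0.0680  (Alcoa)
  w_2 = 0.119445·2.3217 + -0.001187·27.4380 = 0.2447  (Oracle)
  w_3 = 0.119445·1.5904 + -0.001187·25.0958 = 0.1602  (Boeing)
  w_4 = 0.119445·0.3544 + -0.001187·8.8468 = 0.0318  (GE)
Σw_i=1.0000  μᵀw=0.0940
σ²=wᵀΣw=λ₁·μ_p+λ₂ = 0.119445·0.094 + -0.001187 = 0.010040 ≈ 0.0100


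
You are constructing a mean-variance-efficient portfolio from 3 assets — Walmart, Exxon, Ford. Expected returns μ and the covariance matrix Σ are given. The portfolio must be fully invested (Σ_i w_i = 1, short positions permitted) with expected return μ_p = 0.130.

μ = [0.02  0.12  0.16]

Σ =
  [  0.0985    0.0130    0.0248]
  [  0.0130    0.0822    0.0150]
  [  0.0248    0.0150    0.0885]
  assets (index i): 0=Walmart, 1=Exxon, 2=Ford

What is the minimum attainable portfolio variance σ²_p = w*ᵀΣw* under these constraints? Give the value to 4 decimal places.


0.0457

p=Σ⁻¹μ = [-0.3874  1.2088  1.7116]
q=Σ⁻¹𝟙 = [6.9338  9.6603  7.7191]
a=μᵀp=0.411162  b=𝟙ᵀp=2.532958  c=𝟙ᵀq=24.313173  D=ac−b²=3.580774
λ₁=(c·0.130−b)/D = (24.313173·0.130−2.532958)/3.580774 = 0.175312
λ₂=(a−b·0.130)/D = (0.411162−2.532958·0.130)/3.580774 = 0.022866
w* = 0.175312·p + 0.022866·q:
  w_0 = 0.175312·-0.3874 + 0.022866·6.9338 = 0.0906  (Walmart)
  w_1 = 0.175312·1.2088 + 0.022866·9.6603 = 0.4328  (Exxon)
  w_2 = 0.175312·1.7116 + 0.022866·7.7191 = 0.4766  (Ford)
Σw_i=1.0000  μᵀw=0.1300
σ²=wᵀΣw=λ₁·μ_p+λ₂ = 0.175312·0.130 + 0.022866 = 0.045656 ≈ 0.0457


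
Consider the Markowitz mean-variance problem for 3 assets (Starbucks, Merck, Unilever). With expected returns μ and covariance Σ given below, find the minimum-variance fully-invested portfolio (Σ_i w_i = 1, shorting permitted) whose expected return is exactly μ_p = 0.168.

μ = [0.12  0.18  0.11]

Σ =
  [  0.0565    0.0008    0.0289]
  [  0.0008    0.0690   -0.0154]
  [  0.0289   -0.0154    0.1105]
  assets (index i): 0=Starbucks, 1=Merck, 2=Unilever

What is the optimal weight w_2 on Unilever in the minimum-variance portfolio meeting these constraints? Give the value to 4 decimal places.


x=Σ⁻¹μ = [1.5872  2.8071  0.9716]
y=Σ⁻¹𝟙 = [13.5037  16.0675  7.7573]
a=μᵀx=0.802621  b=𝟙ᵀx=5.365905  c=𝟙ᵀy=37.328552  D=ac−b²=1.167750
λ₁=(c·0.168−b)/D = (37.328552·0.168−5.365905)/1.167750 = 0.775245
λ₂=(a−b·0.168)/D = (0.802621−5.365905·0.168)/1.167750 = -0.084651
w* = 0.775245·x + -0.084651·y:
  w_0 = 0.775245·1.5872 + -0.084651·13.5037 = 0.0873  (Starbucks)
  w_1 = 0.775245·2.8071 + -0.084651·16.0675 = 0.8161  (Merck)
  w_2 = 0.775245·0.9716 + -0.084651·7.7573 = 0.0966  (Unilever)
Σw_i=1.0000  μᵀw=0.1680
σ²=wᵀΣw=λ₁·μ_p+λ₂ = 0.775245·0.168 + -0.084651 = 0.045590 ≈ 0.0456

0.0966


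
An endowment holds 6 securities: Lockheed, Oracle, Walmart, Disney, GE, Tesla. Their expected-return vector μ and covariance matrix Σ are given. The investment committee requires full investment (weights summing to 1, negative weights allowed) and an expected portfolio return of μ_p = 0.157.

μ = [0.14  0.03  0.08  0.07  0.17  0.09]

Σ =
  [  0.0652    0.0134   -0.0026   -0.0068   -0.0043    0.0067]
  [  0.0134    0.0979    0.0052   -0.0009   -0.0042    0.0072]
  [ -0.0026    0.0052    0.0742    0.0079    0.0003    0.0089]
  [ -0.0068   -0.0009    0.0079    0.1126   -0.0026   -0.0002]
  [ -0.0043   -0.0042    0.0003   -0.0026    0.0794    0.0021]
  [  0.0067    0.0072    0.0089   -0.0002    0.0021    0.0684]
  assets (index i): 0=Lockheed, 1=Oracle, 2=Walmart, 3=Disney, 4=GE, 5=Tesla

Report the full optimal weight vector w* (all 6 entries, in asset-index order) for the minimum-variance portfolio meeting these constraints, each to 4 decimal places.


0.4574  -0.1546  0.0933  0.0577  0.4618  0.0844

u=Σ⁻¹μ = [2.3259  -0.0252  0.9650  0.7481  2.2628  0.8978]
v=Σ⁻¹𝟙 = [15.0586  7.4656  11.1639  9.4040  13.7927  10.5104]
a=μᵀu=0.919905  b=𝟙ᵀu=7.174253  c=𝟙ᵀv=67.395122  D=ac−b²=10.527218
λ₁=(c·0.157−b)/D = (67.395122·0.157−7.174253)/10.527218 = 0.323617
λ₂=(a−b·0.157)/D = (0.919905−7.174253·0.157)/10.527218 = -0.019611
w* = 0.323617·u + -0.019611·v:
  w_0 = 0.323617·2.3259 + -0.019611·15.0586 = 0.4574  (Lockheed)
  w_1 = 0.323617·-0.0252 + -0.019611·7.4656 = -0.1546  (Oracle)
  w_2 = 0.323617·0.9650 + -0.019611·11.1639 = 0.0933  (Walmart)
  w_3 = 0.323617·0.7481 + -0.019611·9.4040 = 0.0577  (Disney)
  w_4 = 0.323617·2.2628 + -0.019611·13.7927 = 0.4618  (GE)
  w_5 = 0.323617·0.8978 + -0.019611·10.5104 = 0.0844  (Tesla)
Σw_i=1.0000  μᵀw=0.1570
σ²=wᵀΣw=λ₁·μ_p+λ₂ = 0.323617·0.157 + -0.019611 = 0.031196 ≈ 0.0312


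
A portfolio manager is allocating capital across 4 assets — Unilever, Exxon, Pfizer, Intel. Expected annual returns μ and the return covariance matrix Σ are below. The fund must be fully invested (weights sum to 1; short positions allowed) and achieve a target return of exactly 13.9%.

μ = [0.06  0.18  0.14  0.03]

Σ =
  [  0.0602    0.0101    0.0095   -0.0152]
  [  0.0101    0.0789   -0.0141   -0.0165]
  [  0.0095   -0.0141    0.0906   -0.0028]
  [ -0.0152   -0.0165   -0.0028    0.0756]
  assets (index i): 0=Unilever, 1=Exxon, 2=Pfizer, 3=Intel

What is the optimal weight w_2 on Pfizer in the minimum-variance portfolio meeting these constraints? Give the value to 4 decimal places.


x=Σ⁻¹μ = [0.5139  2.8153  1.9662  1.1874]
y=Σ⁻¹𝟙 = [17.0247  17.0988  12.5578  20.8475]
a=μᵀx=0.848475  b=𝟙ᵀx=6.482779  c=𝟙ᵀy=67.528695  D=ac−b²=15.269969
λ₁=(c·0.139−b)/D = (67.528695·0.139−6.482779)/15.269969 = 0.190158
λ₂=(a−b·0.139)/D = (0.848475−6.482779·0.139)/15.269969 = -0.003447
w* = 0.190158·x + -0.003447·y:
  w_0 = 0.190158·0.5139 + -0.003447·17.0247 = 0.0390  (Unilever)
  w_1 = 0.190158·2.8153 + -0.003447·17.0988 = 0.4764  (Exxon)
  w_2 = 0.190158·1.9662 + -0.003447·12.5578 = 0.3306  (Pfizer)
  w_3 = 0.190158·1.1874 + -0.003447·20.8475 = 0.1539  (Intel)
Σw_i=1.0000  μᵀw=0.1390
σ²=wᵀΣw=λ₁·μ_p+λ₂ = 0.190158·0.139 + -0.003447 = 0.022985 ≈ 0.0230

0.3306


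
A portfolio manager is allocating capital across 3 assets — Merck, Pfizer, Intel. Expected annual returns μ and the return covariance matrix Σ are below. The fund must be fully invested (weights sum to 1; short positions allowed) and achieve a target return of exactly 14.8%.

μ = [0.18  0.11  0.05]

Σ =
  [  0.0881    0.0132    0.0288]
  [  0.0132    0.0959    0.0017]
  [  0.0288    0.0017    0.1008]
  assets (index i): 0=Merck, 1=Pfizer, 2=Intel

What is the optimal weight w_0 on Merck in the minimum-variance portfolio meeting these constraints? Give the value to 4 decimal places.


x=Σ⁻¹μ = [1.9344  0.8820  -0.0715]
y=Σ⁻¹𝟙 = [7.4682  9.2643  7.6306]
a=μᵀx=0.441633  b=𝟙ᵀx=2.744883  c=𝟙ᵀy=24.363140  D=ac−b²=3.225184
λ₁=(c·0.148−b)/D = (24.363140·0.148−2.744883)/3.225184 = 0.266919
λ₂=(a−b·0.148)/D = (0.441633−2.744883·0.148)/3.225184 = 0.010973
w* = 0.266919·x + 0.010973·y:
  w_0 = 0.266919·1.9344 + 0.010973·7.4682 = 0.5983  (Merck)
  w_1 = 0.266919·0.8820 + 0.010973·9.2643 = 0.3371  (Pfizer)
  w_2 = 0.266919·-0.0715 + 0.010973·7.6306 = 0.0646  (Intel)
Σw_i=1.0000  μᵀw=0.1480
σ²=wᵀΣw=λ₁·μ_p+λ₂ = 0.266919·0.148 + 0.010973 = 0.050477 ≈ 0.0505

0.5983


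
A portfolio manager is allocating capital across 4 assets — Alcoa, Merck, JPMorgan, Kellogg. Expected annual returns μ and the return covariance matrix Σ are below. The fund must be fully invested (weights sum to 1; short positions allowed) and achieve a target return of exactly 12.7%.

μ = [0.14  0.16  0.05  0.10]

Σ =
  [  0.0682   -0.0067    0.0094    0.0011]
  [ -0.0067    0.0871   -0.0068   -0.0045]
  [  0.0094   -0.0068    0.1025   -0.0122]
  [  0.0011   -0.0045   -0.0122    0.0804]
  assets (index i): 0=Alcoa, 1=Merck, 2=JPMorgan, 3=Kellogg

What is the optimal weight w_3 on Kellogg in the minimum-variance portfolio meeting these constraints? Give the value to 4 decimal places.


u=Σ⁻¹μ = [2.1556  2.1233  0.6005  1.4242]
v=Σ⁻¹𝟙 = [14.2856  14.2107  11.1418  14.7284]
a=μᵀu=0.813959  b=𝟙ᵀu=6.303634  c=𝟙ᵀv=54.366555  D=ac−b²=4.516356
λ₁=(c·0.127−b)/D = (54.366555·0.127−6.303634)/4.516356 = 0.133054
λ₂=(a−b·0.127)/D = (0.813959−6.303634·0.127)/4.516356 = 0.002966
w* = 0.133054·u + 0.002966·v:
  w_0 = 0.133054·2.1556 + 0.002966·14.2856 = 0.3292  (Alcoa)
  w_1 = 0.133054·2.1233 + 0.002966·14.2107 = 0.3247  (Merck)
  w_2 = 0.133054·0.6005 + 0.002966·11.1418 = 0.1130  (JPMorgan)
  w_3 = 0.133054·1.4242 + 0.002966·14.7284 = 0.2332  (Kellogg)
Σw_i=1.0000  μᵀw=0.1270
σ²=wᵀΣw=λ₁·μ_p+λ₂ = 0.133054·0.127 + 0.002966 = 0.019864 ≈ 0.0199

0.2332
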